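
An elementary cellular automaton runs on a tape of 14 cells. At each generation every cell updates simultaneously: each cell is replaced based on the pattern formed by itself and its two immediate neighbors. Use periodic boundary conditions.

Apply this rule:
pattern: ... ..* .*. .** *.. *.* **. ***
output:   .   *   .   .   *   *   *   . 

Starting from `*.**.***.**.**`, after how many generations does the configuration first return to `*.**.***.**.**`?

**.**..**.**..
.**.***.**.***
*.**..**.**..*
**.***.**.***.
.**..**.**..**
*.***.**.***.*
**..**.**..**.
.***.**.***.**
*..**.**..**.*
***.**.***.**.
..**.**..**.**
**.**.***.**.*
.**.**..**.**.
*.**.***.**.**

14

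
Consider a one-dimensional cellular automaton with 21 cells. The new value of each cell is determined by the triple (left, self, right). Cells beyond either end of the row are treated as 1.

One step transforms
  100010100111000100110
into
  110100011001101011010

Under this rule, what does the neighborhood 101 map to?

0

At position 5 the neighborhood is 101; the next row has 0 there.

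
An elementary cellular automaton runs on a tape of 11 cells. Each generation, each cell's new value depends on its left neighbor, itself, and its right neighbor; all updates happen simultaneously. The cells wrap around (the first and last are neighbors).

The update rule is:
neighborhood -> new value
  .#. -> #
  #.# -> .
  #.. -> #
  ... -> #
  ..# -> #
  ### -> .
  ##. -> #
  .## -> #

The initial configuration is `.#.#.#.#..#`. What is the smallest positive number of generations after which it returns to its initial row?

.#.#.#.####
.#.#.#.#..#

2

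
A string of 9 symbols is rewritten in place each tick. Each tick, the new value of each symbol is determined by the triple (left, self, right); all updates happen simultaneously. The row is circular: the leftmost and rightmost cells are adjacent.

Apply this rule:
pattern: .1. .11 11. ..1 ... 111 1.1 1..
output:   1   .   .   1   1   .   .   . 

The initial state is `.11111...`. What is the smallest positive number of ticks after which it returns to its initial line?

18

tick 1: 1......11
tick 2: ..11111..
tick 3: 11......1
tick 4: ...11111.
tick 5: 111......
tick 6: ....11111
tick 7: .111.....
tick 8: 1....1111
tick 9: ..111....
tick 10: 11....111
tick 11: ...111...
tick 12: 111....11
tick 13: ....111..
tick 14: 1111....1
tick 15: .....111.
tick 16: 11111....
tick 17: ......111
tick 18: .11111...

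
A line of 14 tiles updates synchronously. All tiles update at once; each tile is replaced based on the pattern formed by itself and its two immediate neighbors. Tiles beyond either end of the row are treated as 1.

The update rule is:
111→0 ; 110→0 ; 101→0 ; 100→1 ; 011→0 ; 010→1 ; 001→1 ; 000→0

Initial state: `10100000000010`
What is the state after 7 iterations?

00000100011010

00110000000110
11001000001000
00111100011101
11000010100000
00100110110001
11111000001010
00000100011010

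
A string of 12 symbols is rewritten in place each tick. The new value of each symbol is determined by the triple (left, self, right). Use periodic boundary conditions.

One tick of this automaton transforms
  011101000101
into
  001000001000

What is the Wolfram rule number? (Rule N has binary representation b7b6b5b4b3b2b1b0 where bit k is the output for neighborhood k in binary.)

130

position 2: 111 → 1  (bit 7 = 1)
position 3: 110 → 0  (bit 6 = 0)
position 0: 101 → 0  (bit 5 = 0)
position 6: 100 → 0  (bit 4 = 0)
position 1: 011 → 0  (bit 3 = 0)
position 5: 010 → 0  (bit 2 = 0)
position 8: 001 → 1  (bit 1 = 1)
position 7: 000 → 0  (bit 0 = 0)
bits b7..b0 = 10000010 = 130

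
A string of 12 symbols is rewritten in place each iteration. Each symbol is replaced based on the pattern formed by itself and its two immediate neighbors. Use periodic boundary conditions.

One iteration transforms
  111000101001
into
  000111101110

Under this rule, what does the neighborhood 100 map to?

1

At position 3 the neighborhood is 100; the next row has 1 there.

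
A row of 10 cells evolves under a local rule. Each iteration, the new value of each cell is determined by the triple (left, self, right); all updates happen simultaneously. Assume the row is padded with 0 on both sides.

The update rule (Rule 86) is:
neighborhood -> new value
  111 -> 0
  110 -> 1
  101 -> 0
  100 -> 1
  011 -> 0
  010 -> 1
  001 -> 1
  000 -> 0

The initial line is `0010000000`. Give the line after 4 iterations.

0010011000

0111000000
1001100000
1110110000
0010011000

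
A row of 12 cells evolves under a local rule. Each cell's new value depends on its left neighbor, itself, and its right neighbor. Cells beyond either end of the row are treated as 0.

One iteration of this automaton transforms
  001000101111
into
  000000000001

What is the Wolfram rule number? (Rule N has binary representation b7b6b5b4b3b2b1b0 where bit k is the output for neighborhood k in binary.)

position 9: 111 → 0  (bit 7 = 0)
position 11: 110 → 1  (bit 6 = 1)
position 7: 101 → 0  (bit 5 = 0)
position 3: 100 → 0  (bit 4 = 0)
position 8: 011 → 0  (bit 3 = 0)
position 2: 010 → 0  (bit 2 = 0)
position 1: 001 → 0  (bit 1 = 0)
position 0: 000 → 0  (bit 0 = 0)
bits b7..b0 = 01000000 = 64

64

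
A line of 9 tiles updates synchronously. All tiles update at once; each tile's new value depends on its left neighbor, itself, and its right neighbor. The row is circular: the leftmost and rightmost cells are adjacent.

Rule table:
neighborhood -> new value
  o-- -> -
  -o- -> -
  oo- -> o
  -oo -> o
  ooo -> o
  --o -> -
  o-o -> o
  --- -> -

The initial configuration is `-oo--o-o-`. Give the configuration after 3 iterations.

-oo------

-oo---o--
-oo------
-oo------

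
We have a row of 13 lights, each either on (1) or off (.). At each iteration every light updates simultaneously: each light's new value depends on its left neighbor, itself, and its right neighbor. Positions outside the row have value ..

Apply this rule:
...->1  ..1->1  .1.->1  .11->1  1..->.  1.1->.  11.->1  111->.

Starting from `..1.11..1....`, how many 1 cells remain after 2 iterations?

iteration 1: 111.11.11.111
iteration 2: 1.1.11.11.1.1
count of 1: 8

8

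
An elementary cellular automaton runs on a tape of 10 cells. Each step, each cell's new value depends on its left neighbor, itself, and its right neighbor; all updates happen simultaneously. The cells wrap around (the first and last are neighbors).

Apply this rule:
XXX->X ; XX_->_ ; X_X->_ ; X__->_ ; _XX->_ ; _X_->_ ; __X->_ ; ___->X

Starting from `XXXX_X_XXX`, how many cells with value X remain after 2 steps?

XXX_____XX
XX__XXX__X
count of X: 6

6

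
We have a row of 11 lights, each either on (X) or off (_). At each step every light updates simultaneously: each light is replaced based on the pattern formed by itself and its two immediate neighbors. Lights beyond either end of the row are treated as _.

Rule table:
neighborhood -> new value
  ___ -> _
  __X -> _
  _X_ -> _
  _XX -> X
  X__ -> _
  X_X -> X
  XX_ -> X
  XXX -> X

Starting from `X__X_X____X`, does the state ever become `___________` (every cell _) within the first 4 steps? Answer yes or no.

yes

____X______
___________
all cells are _ at step 2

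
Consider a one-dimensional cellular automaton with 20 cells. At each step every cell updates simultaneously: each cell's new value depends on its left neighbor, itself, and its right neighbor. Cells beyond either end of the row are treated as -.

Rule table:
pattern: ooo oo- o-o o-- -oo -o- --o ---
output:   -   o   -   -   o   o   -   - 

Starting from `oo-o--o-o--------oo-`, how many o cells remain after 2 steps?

step 1: oo-o--o-o--------oo-  (fixed point — unchanged through step 2)
count of o: 7

7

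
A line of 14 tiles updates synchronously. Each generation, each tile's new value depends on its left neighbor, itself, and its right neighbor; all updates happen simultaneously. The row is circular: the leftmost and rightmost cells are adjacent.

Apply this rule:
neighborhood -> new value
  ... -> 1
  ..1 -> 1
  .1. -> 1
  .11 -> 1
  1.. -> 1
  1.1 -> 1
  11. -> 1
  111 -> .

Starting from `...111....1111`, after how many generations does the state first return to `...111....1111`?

1111.111111..1
...111....1111

2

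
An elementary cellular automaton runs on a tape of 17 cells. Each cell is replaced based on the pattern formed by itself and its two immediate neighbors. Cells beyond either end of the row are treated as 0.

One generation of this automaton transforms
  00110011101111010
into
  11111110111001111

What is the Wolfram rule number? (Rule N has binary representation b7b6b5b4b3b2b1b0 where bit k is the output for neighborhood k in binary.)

127

position 7: 111 → 0  (bit 7 = 0)
position 3: 110 → 1  (bit 6 = 1)
position 9: 101 → 1  (bit 5 = 1)
position 4: 100 → 1  (bit 4 = 1)
position 2: 011 → 1  (bit 3 = 1)
position 15: 010 → 1  (bit 2 = 1)
position 1: 001 → 1  (bit 1 = 1)
position 0: 000 → 1  (bit 0 = 1)
bits b7..b0 = 01111111 = 127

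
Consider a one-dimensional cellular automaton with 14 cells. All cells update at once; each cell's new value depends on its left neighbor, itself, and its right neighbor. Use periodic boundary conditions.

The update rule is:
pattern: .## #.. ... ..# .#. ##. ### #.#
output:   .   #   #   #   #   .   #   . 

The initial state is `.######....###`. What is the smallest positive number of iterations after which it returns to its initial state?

..####.####.#.
##.##...##..##
#....###..##.#
.####.#.##....
#.##..#...####
....######.###
####.####...#.
.##...##.####.
#..###....##.#
.##.#.####....
#...#..##.####
.######....###

12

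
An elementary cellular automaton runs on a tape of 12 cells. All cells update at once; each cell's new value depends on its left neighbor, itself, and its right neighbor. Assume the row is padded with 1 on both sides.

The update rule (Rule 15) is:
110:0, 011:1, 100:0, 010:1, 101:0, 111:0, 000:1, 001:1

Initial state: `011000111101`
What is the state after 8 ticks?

010101010110

tick 1: 010011100001
tick 2: 010110001111
tick 3: 010100111000
tick 4: 010101100011
tick 5: 010101001110
tick 6: 010101011000
tick 7: 010101010011
tick 8: 010101010110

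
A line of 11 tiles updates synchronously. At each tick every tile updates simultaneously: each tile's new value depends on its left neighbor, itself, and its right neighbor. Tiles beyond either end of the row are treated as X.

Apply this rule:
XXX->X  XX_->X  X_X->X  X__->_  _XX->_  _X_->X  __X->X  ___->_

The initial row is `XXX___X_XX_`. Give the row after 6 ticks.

XXX__XXX_XX
XXX_X_XXX_X
XXXXXX_XXX_
XXXXXXX_XXX
XXXXXXXX_XX
XXXXXXXXX_X

XXXXXXXXX_X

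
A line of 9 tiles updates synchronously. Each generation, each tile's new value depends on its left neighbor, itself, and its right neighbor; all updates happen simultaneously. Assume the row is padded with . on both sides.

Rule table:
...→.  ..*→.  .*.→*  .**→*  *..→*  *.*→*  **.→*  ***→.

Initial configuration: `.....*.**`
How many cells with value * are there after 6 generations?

3

.....****
.....*..*
.....**.*
.....****  (repeats generation 1; period 3)
generation 6: .....**.*
count of *: 3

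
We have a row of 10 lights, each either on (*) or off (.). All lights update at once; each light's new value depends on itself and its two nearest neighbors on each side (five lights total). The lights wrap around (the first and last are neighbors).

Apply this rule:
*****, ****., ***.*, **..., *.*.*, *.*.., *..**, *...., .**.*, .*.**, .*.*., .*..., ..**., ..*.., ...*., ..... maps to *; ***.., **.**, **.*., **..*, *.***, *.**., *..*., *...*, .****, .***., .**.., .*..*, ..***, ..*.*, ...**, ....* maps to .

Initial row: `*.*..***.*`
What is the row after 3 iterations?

*.*.*..*..
.****..*..
...*...**.

...*...**.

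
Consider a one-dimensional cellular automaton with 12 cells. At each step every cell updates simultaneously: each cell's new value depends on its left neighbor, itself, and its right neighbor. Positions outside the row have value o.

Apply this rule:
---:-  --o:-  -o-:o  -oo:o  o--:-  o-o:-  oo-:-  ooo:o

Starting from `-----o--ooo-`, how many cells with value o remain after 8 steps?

step 1: -----o--oo--
step 2: -----o--o---
step 3: -----o--o---  (fixed point — unchanged through step 8)
count of o: 2

2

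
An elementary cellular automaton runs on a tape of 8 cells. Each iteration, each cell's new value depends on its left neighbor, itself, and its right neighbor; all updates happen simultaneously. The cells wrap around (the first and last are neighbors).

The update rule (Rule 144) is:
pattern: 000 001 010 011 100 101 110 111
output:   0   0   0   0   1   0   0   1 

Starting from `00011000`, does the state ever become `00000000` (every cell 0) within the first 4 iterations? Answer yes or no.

no

iteration 1: 00000100
iteration 2: 00000010
iteration 3: 00000001
iteration 4: 10000000
iteration 4 is 10000000, still not uniform 0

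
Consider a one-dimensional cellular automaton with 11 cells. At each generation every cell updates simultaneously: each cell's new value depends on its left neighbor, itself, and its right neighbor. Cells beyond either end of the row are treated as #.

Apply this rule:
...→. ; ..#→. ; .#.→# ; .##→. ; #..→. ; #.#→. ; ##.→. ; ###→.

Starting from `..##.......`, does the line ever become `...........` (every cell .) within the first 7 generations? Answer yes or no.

yes

...........
all cells are . at generation 1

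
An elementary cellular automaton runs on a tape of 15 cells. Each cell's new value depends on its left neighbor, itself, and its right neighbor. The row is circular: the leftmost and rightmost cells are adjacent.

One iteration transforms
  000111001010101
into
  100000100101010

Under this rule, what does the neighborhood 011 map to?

0

At position 3 the neighborhood is 011; the next row has 0 there.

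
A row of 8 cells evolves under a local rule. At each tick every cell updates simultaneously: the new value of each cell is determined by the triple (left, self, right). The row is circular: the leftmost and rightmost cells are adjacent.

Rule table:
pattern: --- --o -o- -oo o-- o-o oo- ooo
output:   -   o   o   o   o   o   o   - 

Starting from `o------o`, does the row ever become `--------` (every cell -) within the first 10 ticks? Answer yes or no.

oo----oo
-oo--oo-
oooooooo
--------
all cells are - at tick 4

yes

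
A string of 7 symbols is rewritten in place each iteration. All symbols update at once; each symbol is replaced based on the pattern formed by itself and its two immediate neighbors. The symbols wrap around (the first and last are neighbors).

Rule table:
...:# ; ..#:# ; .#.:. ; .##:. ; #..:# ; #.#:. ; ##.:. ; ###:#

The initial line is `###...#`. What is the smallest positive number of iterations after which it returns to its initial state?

4

iteration 1: ##.###.
iteration 2: ....#..
iteration 3: ####.##
iteration 4: ###...#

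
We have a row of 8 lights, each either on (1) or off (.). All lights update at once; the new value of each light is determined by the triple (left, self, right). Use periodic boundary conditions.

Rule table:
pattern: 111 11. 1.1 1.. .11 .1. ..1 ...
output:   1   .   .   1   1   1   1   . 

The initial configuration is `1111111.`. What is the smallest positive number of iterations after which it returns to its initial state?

111111..
11111.11
1111..11
111.1111
11..1111
1.111111
..111111
1111111.

8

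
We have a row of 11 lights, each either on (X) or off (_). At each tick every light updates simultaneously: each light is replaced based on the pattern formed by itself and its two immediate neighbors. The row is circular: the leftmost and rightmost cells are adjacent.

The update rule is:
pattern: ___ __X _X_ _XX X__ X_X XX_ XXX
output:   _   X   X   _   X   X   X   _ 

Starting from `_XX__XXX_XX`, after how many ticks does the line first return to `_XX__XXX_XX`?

X_XXX__XX_X
XX__XXX_XX_
_XXX__XX_XX
X__XXX_XX_X
XXX__XX_XX_
__XXX_XX_XX
XX__XX_XX_X
_XXX_XX_XX_
X__XX_XX_XX
XXX_XX_XX__
__XX_XX_XXX
XX_XX_XX__X
_XX_XX_XXX_
X_XX_XX__XX
XX_XX_XXX__
_XX_XX__XXX
X_XX_XXX__X
XX_XX__XXX_
_XX_XXX__XX
X_XX__XXX_X
XX_XXX__XX_
_XX__XXX_XX

22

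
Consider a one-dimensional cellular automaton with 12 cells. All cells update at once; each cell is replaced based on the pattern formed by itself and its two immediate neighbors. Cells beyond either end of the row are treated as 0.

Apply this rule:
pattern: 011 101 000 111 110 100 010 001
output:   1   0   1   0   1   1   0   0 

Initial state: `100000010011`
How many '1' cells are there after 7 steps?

7

011111001011
010001100011
001101111011
101101001011
001100100011
101110011011
001011011011
count of 1: 7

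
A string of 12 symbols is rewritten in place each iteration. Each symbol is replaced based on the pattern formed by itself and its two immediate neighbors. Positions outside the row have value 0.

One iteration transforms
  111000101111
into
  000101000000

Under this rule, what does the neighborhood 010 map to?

At position 6 the neighborhood is 010; the next row has 0 there.

0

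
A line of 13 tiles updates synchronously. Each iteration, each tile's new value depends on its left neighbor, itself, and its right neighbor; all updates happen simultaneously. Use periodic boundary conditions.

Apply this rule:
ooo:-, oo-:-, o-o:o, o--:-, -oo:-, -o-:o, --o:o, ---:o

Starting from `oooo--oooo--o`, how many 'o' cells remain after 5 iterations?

2

-----o-----o-
oooooo-ooooo-
------o-----o
-oooooo-ooooo
o------o-----
count of o: 2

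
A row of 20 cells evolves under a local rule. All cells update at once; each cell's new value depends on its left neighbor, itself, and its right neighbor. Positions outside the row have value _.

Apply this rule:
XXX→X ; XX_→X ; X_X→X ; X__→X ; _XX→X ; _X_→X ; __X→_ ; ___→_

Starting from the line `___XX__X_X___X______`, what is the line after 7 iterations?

___XXXXXXXXXXXXXXXXX

iteration 1: ___XXX_XXXX__XX_____
iteration 2: ___XXXXXXXXX_XXX____
iteration 3: ___XXXXXXXXXXXXXX___
iteration 4: ___XXXXXXXXXXXXXXX__
iteration 5: ___XXXXXXXXXXXXXXXX_
iteration 6: ___XXXXXXXXXXXXXXXXX
iteration 7: ___XXXXXXXXXXXXXXXXX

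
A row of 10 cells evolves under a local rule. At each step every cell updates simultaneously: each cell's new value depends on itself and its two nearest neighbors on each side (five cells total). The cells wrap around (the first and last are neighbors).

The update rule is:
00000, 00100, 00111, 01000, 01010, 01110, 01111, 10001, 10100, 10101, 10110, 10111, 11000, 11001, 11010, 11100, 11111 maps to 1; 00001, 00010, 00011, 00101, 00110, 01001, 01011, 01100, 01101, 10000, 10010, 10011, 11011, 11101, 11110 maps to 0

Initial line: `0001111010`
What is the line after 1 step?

0001100111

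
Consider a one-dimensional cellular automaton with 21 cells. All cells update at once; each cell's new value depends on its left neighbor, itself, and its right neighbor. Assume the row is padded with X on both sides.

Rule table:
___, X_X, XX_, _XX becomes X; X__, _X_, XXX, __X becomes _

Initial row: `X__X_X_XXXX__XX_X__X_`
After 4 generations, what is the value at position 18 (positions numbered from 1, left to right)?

generation 1: X___X_XX__X__XXX____X
generation 2: X_X__XXX_____X_X_XX_X
generation 3: XX___X_X_XXX__X_XXXXX
generation 4: _X_X__X_XX_X___XX____
position 18 holds _

_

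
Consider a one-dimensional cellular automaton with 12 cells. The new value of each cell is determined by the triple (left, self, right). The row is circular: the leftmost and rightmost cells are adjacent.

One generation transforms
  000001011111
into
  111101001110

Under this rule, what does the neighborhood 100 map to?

At position 0 the neighborhood is 100; the next row has 1 there.

1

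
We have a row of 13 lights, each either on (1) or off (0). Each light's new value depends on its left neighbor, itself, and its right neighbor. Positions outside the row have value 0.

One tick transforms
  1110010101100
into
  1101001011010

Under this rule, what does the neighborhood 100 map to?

At position 3 the neighborhood is 100; the next row has 1 there.

1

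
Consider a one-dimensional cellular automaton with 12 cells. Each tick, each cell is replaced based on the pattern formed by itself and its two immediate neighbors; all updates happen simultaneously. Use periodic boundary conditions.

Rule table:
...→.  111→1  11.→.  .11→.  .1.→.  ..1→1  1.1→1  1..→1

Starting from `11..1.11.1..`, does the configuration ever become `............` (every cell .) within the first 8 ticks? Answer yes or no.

tick 1: ..11.1..1.11
tick 2: 11..1.11.1..  (repeats tick 0; period 2)
tick 8: 11..1.11.1..
tick 8 is 11..1.11.1.., still not uniform .

no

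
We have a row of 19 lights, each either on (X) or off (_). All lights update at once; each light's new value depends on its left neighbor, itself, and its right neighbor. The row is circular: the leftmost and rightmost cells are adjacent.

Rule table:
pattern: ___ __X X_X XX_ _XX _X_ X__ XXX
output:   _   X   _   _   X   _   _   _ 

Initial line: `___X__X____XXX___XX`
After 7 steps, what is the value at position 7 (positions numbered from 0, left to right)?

_

__X__X____XX____XX_
_X__X____XX____XX__
X__X____XX____XX___
__X____XX____XX___X
_X____XX____XX___X_
X____XX____XX___X__
____XX____XX___X__X
position 7 holds _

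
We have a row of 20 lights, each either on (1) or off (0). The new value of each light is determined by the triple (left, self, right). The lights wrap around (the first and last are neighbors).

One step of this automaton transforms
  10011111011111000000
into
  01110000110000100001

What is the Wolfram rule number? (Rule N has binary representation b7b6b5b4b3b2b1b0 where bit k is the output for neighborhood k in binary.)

position 4: 111 → 0  (bit 7 = 0)
position 7: 110 → 0  (bit 6 = 0)
position 8: 101 → 1  (bit 5 = 1)
position 1: 100 → 1  (bit 4 = 1)
position 3: 011 → 1  (bit 3 = 1)
position 0: 010 → 0  (bit 2 = 0)
position 2: 001 → 1  (bit 1 = 1)
position 15: 000 → 0  (bit 0 = 0)
bits b7..b0 = 00111010 = 58

58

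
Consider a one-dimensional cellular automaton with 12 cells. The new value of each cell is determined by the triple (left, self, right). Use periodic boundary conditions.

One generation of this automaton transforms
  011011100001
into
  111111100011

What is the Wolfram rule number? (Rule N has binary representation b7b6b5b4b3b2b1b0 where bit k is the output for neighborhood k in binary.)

238

position 5: 111 → 1  (bit 7 = 1)
position 2: 110 → 1  (bit 6 = 1)
position 0: 101 → 1  (bit 5 = 1)
position 7: 100 → 0  (bit 4 = 0)
position 1: 011 → 1  (bit 3 = 1)
position 11: 010 → 1  (bit 2 = 1)
position 10: 001 → 1  (bit 1 = 1)
position 8: 000 → 0  (bit 0 = 0)
bits b7..b0 = 11101110 = 238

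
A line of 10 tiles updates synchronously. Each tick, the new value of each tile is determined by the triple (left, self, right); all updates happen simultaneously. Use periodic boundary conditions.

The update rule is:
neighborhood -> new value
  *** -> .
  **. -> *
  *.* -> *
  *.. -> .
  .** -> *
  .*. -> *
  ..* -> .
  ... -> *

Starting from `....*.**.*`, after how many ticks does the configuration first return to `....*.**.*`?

.**.******
*****....*
....*.**.*

3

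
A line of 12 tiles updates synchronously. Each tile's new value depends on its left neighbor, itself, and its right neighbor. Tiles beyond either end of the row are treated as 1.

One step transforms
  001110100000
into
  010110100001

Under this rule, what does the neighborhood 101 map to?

At position 5 the neighborhood is 101; the next row has 0 there.

0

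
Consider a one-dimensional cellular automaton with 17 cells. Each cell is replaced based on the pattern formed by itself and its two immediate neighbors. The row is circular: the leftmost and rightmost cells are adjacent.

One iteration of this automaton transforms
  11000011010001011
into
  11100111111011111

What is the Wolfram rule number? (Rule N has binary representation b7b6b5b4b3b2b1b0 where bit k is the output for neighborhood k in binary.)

254

position 0: 111 → 1  (bit 7 = 1)
position 1: 110 → 1  (bit 6 = 1)
position 8: 101 → 1  (bit 5 = 1)
position 2: 100 → 1  (bit 4 = 1)
position 6: 011 → 1  (bit 3 = 1)
position 9: 010 → 1  (bit 2 = 1)
position 5: 001 → 1  (bit 1 = 1)
position 3: 000 → 0  (bit 0 = 0)
bits b7..b0 = 11111110 = 254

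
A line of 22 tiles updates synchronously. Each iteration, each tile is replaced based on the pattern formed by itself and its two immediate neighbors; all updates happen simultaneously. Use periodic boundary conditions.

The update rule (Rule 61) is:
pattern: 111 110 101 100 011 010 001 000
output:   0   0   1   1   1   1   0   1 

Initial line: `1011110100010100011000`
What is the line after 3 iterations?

1110001111011111010110
1001101000110000111101
0101011110101110100011

0101011110101110100011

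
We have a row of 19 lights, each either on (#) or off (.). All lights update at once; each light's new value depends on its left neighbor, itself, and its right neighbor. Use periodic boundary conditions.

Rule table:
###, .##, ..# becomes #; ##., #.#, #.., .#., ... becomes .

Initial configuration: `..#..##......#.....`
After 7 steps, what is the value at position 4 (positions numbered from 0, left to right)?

.

step 1: .#..##......#......
step 2: #..##......#.......
step 3: ..##......#.......#
step 4: .##......#.......#.
step 5: ##......#.......#..
step 6: #......#.......#..#
step 7: ......#.......#..##
position 4 holds .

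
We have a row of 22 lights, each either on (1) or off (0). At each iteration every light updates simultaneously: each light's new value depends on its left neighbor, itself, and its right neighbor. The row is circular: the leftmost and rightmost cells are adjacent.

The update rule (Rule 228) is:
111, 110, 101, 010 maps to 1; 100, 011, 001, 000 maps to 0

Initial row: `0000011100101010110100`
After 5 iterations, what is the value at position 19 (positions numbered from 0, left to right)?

0000001100111111011100
0000000100011111101100
0000000100001111110100
0000000100000111111100
0000000100000011111100
position 19 holds 1

1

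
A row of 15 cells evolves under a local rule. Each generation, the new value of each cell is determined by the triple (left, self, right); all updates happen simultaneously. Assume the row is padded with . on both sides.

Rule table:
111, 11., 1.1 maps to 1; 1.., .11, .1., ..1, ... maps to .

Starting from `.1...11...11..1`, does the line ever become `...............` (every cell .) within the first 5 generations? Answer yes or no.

yes

generation 1: ......1....1...
generation 2: ...............
all cells are . at generation 2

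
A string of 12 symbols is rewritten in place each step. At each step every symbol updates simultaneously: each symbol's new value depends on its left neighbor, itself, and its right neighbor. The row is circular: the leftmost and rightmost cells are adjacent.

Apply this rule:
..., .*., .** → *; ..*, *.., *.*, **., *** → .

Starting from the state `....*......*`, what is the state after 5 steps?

.**.*.****.*
.*..*.*....*
.*..*.*.**.*
.*..*.*.*..*
.*..*.*.*..*

.*..*.*.*..*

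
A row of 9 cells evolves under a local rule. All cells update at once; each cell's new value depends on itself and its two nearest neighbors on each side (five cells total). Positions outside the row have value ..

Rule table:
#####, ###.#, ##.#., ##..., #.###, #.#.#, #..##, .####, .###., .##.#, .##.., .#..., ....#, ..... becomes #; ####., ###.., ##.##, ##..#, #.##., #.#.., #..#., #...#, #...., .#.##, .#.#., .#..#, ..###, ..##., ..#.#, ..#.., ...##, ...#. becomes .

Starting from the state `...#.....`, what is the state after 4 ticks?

#.....#.#

tick 1: ##..#.###
tick 2: .#....##.
tick 3: ..#.#..##
tick 4: #.....#.#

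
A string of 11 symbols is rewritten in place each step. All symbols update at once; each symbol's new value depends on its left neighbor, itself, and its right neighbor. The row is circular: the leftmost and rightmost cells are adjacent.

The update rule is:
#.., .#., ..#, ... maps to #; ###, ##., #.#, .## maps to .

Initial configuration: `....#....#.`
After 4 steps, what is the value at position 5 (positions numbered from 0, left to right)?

###########
...........
###########  (repeats step 1; period 2)
step 4: ...........
position 5 holds .

.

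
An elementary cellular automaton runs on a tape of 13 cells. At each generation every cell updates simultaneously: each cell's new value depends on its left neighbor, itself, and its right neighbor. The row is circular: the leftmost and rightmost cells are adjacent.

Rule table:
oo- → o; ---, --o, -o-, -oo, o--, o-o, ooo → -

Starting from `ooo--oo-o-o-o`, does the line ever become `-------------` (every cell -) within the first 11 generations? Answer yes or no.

yes

generation 1: --o---o------
generation 2: -------------
all cells are - at generation 2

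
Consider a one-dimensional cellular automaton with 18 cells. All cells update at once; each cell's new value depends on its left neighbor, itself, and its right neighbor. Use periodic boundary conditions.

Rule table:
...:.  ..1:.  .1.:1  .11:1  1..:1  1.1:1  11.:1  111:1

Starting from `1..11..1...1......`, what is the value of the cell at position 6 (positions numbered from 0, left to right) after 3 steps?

step 1: 11.111.11..11.....
step 2: 1111111111.111....
step 3: 111111111111111...
position 6 holds 1

1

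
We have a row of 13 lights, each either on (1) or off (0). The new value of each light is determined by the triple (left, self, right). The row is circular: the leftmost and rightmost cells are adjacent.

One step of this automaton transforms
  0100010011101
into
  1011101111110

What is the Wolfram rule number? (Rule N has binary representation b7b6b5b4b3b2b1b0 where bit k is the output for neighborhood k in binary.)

position 9: 111 → 1  (bit 7 = 1)
position 10: 110 → 1  (bit 6 = 1)
position 0: 101 → 1  (bit 5 = 1)
position 2: 100 → 1  (bit 4 = 1)
position 8: 011 → 1  (bit 3 = 1)
position 1: 010 → 0  (bit 2 = 0)
position 4: 001 → 1  (bit 1 = 1)
position 3: 000 → 1  (bit 0 = 1)
bits b7..b0 = 11111011 = 251

251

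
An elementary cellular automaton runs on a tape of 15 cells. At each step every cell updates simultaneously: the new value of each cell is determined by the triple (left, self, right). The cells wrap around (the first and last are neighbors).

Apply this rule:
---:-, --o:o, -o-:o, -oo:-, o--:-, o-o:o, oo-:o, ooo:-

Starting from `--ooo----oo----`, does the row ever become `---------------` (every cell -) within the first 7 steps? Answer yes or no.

-o--o---o-o----
oo-oo--oooo----
-oo-o-o---o---o
o-ooooo--oo--oo
oo----o-o-o-o--
-o---oooooooo-o
oo--o-------ooo
step 7 is oo--o-------ooo, still not uniform -

no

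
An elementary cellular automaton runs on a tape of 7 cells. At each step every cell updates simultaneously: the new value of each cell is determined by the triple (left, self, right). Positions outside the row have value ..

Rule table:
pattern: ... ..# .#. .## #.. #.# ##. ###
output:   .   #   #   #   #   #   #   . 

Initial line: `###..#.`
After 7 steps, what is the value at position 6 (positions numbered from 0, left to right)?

step 1: #.#####
step 2: ###...#
step 3: #.##.##
step 4: #######
step 5: #.....#
step 6: ##...##
step 7: ###.###
position 6 holds #

#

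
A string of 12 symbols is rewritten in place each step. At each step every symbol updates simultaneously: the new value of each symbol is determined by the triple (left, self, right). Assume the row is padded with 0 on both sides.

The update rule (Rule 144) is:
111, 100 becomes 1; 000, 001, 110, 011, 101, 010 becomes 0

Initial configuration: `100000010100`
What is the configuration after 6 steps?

000000100000

step 1: 010000000010
step 2: 001000000001
step 3: 000100000000
step 4: 000010000000
step 5: 000001000000
step 6: 000000100000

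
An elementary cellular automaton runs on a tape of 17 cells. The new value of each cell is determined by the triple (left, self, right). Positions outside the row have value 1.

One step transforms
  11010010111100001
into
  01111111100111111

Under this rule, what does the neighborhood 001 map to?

At position 5 the neighborhood is 001; the next row has 1 there.

1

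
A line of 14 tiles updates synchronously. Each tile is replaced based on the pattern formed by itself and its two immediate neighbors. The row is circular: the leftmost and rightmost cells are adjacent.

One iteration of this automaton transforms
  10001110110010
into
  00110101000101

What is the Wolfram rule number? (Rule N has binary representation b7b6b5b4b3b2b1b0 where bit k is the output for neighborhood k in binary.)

position 5: 111 → 1  (bit 7 = 1)
position 6: 110 → 0  (bit 6 = 0)
position 7: 101 → 1  (bit 5 = 1)
position 1: 100 → 0  (bit 4 = 0)
position 4: 011 → 0  (bit 3 = 0)
position 0: 010 → 0  (bit 2 = 0)
position 3: 001 → 1  (bit 1 = 1)
position 2: 000 → 1  (bit 0 = 1)
bits b7..b0 = 10100011 = 163

163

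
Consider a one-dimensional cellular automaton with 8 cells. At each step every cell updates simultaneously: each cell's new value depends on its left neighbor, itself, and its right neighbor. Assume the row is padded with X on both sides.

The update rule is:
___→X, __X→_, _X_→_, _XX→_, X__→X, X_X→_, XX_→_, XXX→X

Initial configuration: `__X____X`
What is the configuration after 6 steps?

step 1: X__XXX__
step 2: _X__X_X_
step 3: __X_____
step 4: X__XXXX_
step 5: _X__XX__
step 6: __X___X_

__X___X_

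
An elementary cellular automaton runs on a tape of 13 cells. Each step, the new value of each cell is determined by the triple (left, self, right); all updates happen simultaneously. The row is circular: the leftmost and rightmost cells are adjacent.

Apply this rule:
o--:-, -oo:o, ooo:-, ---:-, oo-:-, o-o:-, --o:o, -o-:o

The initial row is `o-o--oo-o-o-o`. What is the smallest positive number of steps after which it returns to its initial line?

--o-oo--o-o-o
-oo-o--oo-o-o
-o--o-oo--o-o
-o-oo-o--oo-o
-o-o--o-oo--o
-o-o-oo-o--oo
-o-o-o--o-oo-
oo-o-o-oo-o--
o--o-o-o--o-o
--oo-o-o-oo-o
-oo--o-o-o--o
-o--oo-o-o-oo
-o-oo--o-o-o-
oo-o--oo-o-o-
o--o-oo--o-o-
o-oo-o--oo-o-
o-o--o-oo--o-
o-o-oo-o--oo-
o-o-o--o-oo--
o-o-o-oo-o--o
--o-o-o--o-oo
-oo-o-o-oo-o-
oo--o-o-o--o-
o--oo-o-o-oo-
o-oo--o-o-o--
o-o--oo-o-o-o

26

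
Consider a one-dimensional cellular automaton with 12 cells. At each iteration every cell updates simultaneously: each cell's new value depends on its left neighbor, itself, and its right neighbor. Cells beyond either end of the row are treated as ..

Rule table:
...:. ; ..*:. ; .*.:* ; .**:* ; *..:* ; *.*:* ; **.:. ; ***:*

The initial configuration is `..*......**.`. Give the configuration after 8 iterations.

..**.....*.*
..*.*....***
..****...**.
..***.*..*.*
..**.***.***
..*.***.***.
..****.***.*
..***.***.**

..***.***.**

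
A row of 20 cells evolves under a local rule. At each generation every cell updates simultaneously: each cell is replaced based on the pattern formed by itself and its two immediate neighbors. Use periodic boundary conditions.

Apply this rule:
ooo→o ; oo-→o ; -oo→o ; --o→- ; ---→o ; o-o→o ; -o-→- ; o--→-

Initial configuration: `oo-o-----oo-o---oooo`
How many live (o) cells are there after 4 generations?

17

ooo--ooo-ooo--o-oooo
ooo--ooooooo---ooooo
ooo--ooooooo-o-ooooo
ooo--oooooooo-oooooo
count of o: 17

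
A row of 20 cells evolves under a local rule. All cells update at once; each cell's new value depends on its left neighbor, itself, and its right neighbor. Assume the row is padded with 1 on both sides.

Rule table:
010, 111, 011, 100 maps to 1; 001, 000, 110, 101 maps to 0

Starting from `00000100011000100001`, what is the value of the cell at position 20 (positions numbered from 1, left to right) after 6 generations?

1

10000110010100110001
01000101010110101001
01100101010100101101
01010101010110101001
01010101010100101101
01010101010110101001
position 20 holds 1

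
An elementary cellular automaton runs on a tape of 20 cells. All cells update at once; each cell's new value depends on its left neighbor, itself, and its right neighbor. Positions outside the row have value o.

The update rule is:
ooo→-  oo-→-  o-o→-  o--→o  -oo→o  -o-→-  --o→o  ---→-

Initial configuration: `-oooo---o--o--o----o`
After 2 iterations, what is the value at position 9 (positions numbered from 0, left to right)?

-o---o-o-oo-oo-o--oo
--o-o----o--o---ooo-
position 9 holds o

o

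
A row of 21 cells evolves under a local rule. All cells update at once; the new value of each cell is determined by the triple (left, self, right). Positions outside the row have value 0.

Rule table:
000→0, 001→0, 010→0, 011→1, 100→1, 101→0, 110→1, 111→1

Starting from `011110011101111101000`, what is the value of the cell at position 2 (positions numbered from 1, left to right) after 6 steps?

011111011101111100100
011111011101111110010
011111011101111111001
011111011101111111100
011111011101111111110
011111011101111111111
position 2 holds 1

1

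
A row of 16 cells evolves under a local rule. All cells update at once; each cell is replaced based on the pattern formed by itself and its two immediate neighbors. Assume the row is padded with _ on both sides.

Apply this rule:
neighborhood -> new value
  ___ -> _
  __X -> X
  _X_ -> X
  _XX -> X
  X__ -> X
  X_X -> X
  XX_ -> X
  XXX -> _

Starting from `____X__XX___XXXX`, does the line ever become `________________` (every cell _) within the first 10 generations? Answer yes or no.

no

___XXXXXXX_XX__X
__XX_____XXXXXXX
_XXXX___XX_____X
XX__XX_XXXX___XX
XXXXXXXX__XX_XXX
X______XXXXXXX_X
XX____XX_____XXX
XXX__XXXX___XX_X
X_XXXX__XX_XXXXX
XXX__XXXXXXX___X
generation 10 is XXX__XXXXXXX___X, still not uniform _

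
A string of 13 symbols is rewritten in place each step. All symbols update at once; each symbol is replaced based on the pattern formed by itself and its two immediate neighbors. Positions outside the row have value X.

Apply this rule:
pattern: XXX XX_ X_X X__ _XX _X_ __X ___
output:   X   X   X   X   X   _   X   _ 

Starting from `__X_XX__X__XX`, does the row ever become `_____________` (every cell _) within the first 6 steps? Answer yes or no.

XX_XXXXX_XXXX
XXXXXXXXXXXXX
XXXXXXXXXXXXX  (fixed point — unchanged through step 6)
step 6 is XXXXXXXXXXXXX, still not uniform _

no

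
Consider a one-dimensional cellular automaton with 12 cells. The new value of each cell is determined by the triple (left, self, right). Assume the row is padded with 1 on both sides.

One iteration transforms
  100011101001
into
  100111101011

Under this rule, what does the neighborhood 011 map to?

At position 4 the neighborhood is 011; the next row has 1 there.

1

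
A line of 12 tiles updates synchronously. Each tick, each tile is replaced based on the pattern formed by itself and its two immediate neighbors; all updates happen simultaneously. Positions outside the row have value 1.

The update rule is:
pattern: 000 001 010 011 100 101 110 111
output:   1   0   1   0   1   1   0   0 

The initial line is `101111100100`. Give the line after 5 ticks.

010000010110
111111011001
000000100100
111110110110
000001001001

000001001001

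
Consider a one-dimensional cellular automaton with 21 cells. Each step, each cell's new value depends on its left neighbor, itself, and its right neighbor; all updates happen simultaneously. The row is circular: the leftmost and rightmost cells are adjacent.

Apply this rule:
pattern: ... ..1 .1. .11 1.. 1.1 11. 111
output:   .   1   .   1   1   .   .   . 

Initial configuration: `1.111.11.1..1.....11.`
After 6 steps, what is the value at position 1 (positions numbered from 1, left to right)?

..1...1...11.1...11..
.1.1.1.1.11...1.11.1.
1........1.1.1..1...1
.1......1.....11.1.11
..1....1.1...11....1.
.1.1..1...1.11.1..1.1
position 1 holds .

.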